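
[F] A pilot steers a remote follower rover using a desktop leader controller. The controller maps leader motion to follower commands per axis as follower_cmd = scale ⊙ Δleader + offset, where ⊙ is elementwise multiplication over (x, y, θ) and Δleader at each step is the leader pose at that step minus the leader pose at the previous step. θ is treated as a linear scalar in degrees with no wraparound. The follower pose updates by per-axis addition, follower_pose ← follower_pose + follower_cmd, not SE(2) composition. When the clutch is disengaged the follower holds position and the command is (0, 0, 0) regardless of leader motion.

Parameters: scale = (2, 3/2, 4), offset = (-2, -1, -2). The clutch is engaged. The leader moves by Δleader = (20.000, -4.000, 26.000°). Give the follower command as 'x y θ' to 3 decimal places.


axis x: 2·20.000 + -2 = 38.000
axis y: 3/2·-4.000 + -1 = -7.000
axis θ: 4·26.000 + -2 = 102.000

38.000 -7.000 102.000


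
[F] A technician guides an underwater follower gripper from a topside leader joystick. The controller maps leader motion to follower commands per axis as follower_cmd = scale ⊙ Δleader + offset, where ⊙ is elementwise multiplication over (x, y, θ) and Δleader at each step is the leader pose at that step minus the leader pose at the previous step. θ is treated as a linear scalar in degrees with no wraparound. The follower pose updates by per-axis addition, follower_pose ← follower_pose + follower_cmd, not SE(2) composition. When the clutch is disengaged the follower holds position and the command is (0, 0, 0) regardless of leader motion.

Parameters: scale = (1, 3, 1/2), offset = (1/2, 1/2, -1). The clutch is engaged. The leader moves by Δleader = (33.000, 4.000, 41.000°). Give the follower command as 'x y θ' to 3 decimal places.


axis x: 1·33.000 + 1/2 = 33.500
axis y: 3·4.000 + 1/2 = 12.500
axis θ: 1/2·41.000 + -1 = 19.500

33.500 12.500 19.500


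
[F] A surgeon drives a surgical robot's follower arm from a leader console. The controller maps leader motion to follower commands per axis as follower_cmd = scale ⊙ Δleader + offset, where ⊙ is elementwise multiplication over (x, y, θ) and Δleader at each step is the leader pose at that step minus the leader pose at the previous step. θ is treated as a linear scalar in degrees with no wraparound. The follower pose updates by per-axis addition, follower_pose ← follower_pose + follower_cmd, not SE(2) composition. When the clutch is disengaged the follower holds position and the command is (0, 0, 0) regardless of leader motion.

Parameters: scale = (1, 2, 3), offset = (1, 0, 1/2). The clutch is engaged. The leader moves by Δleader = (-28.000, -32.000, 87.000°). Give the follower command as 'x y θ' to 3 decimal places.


-27.000 -64.000 261.500

axis x: 1·-28.000 + 1 = -27.000
axis y: 2·-32.000 + 0 = -64.000
axis θ: 3·87.000 + 1/2 = 261.500


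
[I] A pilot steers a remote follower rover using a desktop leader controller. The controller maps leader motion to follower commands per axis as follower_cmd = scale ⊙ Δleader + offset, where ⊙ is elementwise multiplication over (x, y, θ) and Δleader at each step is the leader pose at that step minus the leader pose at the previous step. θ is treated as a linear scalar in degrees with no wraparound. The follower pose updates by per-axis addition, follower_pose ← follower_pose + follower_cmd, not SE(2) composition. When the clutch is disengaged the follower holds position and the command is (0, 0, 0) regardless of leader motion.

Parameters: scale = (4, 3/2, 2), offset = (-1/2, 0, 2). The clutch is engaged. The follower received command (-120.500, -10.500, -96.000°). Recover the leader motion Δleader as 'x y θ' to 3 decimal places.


-30.000 -7.000 -49.000

axis x: (-120.500 − -1/2) / (4) = -30.000
axis y: (-10.500 − 0) / (3/2) = -7.000
axis θ: (-96.000 − 2) / (2) = -49.000


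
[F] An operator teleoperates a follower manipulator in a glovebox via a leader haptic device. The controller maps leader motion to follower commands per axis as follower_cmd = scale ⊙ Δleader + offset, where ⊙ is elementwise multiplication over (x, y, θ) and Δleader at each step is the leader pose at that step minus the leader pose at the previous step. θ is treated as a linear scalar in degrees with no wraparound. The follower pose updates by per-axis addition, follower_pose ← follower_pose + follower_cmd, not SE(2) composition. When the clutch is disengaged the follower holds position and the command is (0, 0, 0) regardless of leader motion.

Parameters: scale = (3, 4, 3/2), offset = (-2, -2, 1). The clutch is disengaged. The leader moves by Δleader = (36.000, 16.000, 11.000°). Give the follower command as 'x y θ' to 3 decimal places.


0.000 0.000 0.000

clutch disengaged → follower holds; cmd = (0, 0, 0)


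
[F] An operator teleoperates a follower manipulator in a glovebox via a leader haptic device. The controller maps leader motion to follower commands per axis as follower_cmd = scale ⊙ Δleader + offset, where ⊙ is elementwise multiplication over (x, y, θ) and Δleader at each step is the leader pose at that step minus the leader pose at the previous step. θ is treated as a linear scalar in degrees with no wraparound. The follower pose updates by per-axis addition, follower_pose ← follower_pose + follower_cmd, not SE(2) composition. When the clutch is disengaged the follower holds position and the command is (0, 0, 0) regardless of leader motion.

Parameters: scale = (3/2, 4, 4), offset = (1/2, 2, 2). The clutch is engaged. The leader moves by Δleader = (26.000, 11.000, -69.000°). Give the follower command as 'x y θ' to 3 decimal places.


axis x: 3/2·26.000 + 1/2 = 39.500
axis y: 4·11.000 + 2 = 46.000
axis θ: 4·-69.000 + 2 = -274.000

39.500 46.000 -274.000


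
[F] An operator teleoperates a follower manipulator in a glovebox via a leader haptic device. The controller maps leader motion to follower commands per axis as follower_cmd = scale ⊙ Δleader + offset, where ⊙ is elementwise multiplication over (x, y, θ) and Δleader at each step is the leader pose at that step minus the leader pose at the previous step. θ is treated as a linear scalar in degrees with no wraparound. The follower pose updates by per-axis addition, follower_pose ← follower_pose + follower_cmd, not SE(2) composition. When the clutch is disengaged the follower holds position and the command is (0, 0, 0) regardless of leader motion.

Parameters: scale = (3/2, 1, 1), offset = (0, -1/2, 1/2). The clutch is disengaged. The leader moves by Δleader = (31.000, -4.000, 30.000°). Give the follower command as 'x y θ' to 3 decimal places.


clutch disengaged → follower holds; cmd = (0, 0, 0)

0.000 0.000 0.000


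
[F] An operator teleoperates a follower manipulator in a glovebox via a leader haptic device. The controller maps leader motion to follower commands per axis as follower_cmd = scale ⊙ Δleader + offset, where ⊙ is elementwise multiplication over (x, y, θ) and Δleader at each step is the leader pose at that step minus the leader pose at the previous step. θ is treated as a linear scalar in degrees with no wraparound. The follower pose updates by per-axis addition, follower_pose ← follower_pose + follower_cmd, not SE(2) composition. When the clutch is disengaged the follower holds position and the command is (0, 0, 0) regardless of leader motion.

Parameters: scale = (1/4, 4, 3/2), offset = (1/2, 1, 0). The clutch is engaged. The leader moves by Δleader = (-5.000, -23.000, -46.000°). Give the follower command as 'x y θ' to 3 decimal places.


axis x: 1/4·-5.000 + 1/2 = -0.750
axis y: 4·-23.000 + 1 = -91.000
axis θ: 3/2·-46.000 + 0 = -69.000

-0.750 -91.000 -69.000


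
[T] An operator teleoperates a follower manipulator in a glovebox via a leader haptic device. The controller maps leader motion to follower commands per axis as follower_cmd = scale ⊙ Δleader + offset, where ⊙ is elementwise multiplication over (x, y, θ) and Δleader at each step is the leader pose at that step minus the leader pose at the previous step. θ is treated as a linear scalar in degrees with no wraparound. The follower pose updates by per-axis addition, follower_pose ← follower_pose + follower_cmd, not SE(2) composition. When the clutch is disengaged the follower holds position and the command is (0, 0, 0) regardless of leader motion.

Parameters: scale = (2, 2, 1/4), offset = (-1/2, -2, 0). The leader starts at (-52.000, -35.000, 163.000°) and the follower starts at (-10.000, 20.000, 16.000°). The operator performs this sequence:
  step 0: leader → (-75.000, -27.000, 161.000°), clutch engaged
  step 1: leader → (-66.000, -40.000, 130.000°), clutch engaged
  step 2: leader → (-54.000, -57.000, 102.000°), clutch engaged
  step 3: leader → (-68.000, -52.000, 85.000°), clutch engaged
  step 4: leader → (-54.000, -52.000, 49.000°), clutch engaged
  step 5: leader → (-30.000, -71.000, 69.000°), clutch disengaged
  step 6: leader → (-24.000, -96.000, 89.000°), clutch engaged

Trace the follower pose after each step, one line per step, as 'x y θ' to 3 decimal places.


step 0: Δleader=(-23.000, 8.000, -2.000°), engaged; cmd=(-46.500, 14.000, -0.500°) → follower=(-56.500, 34.000, 15.500°)
step 1: Δleader=(9.000, -13.000, -31.000°), engaged; cmd=(17.500, -28.000, -7.750°) → follower=(-39.000, 6.000, 7.750°)
step 2: Δleader=(12.000, -17.000, -28.000°), engaged; cmd=(23.500, -36.000, -7.000°) → follower=(-15.500, -30.000, 0.750°)
step 3: Δleader=(-14.000, 5.000, -17.000°), engaged; cmd=(-28.500, 8.000, -4.250°) → follower=(-44.000, -22.000, -3.500°)
step 4: Δleader=(14.000, 0.000, -36.000°), engaged; cmd=(27.500, -2.000, -9.000°) → follower=(-16.500, -24.000, -12.500°)
step 5: Δleader=(24.000, -19.000, 20.000°), disengaged; cmd=(0,0,0) → follower holds at (-16.500, -24.000, -12.500°)
step 6: Δleader=(6.000, -25.000, 20.000°), engaged; cmd=(11.500, -52.000, 5.000°) → follower=(-5.000, -76.000, -7.500°)

-56.500 34.000 15.500
-39.000 6.000 7.750
-15.500 -30.000 0.750
-44.000 -22.000 -3.500
-16.500 -24.000 -12.500
-16.500 -24.000 -12.500
-5.000 -76.000 -7.500


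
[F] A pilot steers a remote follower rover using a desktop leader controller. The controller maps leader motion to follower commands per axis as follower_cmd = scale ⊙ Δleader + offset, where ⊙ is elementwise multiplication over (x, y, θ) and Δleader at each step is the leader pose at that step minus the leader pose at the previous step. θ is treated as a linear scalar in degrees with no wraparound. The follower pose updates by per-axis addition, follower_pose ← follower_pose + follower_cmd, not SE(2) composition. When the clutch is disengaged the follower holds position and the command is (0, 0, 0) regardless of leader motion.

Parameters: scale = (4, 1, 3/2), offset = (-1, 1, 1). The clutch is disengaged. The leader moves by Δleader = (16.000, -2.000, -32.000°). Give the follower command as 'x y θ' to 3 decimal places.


0.000 0.000 0.000

clutch disengaged → follower holds; cmd = (0, 0, 0)


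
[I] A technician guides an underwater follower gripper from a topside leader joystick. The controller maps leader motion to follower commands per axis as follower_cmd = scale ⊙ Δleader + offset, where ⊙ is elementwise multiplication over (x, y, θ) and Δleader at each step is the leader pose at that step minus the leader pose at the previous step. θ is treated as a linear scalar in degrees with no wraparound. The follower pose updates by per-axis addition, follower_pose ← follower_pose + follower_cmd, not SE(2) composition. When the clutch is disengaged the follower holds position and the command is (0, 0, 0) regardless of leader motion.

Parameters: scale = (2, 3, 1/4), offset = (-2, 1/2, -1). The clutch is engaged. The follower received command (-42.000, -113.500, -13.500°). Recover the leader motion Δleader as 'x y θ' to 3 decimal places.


axis x: (-42.000 − -2) / (2) = -20.000
axis y: (-113.500 − 1/2) / (3) = -38.000
axis θ: (-13.500 − -1) / (1/4) = -50.000

-20.000 -38.000 -50.000


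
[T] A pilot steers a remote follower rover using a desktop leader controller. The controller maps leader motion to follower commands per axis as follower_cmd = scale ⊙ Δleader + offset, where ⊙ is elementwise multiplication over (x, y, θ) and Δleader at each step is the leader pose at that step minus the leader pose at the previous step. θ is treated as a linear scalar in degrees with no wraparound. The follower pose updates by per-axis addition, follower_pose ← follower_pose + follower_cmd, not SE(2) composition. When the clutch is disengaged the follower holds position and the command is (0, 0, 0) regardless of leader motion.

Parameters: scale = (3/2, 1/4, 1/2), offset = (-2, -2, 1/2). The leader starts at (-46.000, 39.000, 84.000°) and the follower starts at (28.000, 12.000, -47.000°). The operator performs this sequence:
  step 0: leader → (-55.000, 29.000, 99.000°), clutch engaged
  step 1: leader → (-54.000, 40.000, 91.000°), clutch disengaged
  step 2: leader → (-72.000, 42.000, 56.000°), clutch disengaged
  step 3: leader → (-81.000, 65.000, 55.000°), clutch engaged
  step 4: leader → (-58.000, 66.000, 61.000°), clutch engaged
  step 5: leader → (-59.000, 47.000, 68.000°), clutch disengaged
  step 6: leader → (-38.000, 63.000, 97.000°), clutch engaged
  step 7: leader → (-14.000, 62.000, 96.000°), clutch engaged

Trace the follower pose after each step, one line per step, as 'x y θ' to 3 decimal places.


step 0: Δleader=(-9.000, -10.000, 15.000°), engaged; cmd=(-15.500, -4.500, 8.000°) → follower=(12.500, 7.500, -39.000°)
step 1: Δleader=(1.000, 11.000, -8.000°), disengaged; cmd=(0,0,0) → follower holds at (12.500, 7.500, -39.000°)
step 2: Δleader=(-18.000, 2.000, -35.000°), disengaged; cmd=(0,0,0) → follower holds at (12.500, 7.500, -39.000°)
step 3: Δleader=(-9.000, 23.000, -1.000°), engaged; cmd=(-15.500, 3.750, 0.000°) → follower=(-3.000, 11.250, -39.000°)
step 4: Δleader=(23.000, 1.000, 6.000°), engaged; cmd=(32.500, -1.750, 3.500°) → follower=(29.500, 9.500, -35.500°)
step 5: Δleader=(-1.000, -19.000, 7.000°), disengaged; cmd=(0,0,0) → follower holds at (29.500, 9.500, -35.500°)
step 6: Δleader=(21.000, 16.000, 29.000°), engaged; cmd=(29.500, 2.000, 15.000°) → follower=(59.000, 11.500, -20.500°)
step 7: Δleader=(24.000, -1.000, -1.000°), engaged; cmd=(34.000, -2.250, 0.000°) → follower=(93.000, 9.250, -20.500°)

12.500 7.500 -39.000
12.500 7.500 -39.000
12.500 7.500 -39.000
-3.000 11.250 -39.000
29.500 9.500 -35.500
29.500 9.500 -35.500
59.000 11.500 -20.500
93.000 9.250 -20.500


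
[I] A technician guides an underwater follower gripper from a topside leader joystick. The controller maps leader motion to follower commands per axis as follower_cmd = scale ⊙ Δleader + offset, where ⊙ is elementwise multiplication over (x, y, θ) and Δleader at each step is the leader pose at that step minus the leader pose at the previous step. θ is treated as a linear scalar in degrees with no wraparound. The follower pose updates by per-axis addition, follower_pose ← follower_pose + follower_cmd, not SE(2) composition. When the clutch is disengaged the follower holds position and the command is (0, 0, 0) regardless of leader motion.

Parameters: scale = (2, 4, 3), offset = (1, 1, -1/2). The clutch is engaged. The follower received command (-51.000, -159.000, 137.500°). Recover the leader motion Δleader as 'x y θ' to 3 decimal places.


axis x: (-51.000 − 1) / (2) = -26.000
axis y: (-159.000 − 1) / (4) = -40.000
axis θ: (137.500 − -1/2) / (3) = 46.000

-26.000 -40.000 46.000


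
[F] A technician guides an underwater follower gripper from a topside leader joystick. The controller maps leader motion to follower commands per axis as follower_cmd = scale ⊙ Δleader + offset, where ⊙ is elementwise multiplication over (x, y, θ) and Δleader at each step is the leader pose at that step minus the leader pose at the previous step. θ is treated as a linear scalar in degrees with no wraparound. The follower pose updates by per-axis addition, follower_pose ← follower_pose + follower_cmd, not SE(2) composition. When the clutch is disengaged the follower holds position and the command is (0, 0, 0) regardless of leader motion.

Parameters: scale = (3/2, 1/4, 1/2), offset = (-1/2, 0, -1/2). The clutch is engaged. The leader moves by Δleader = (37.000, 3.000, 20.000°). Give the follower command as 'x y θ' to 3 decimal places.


axis x: 3/2·37.000 + -1/2 = 55.000
axis y: 1/4·3.000 + 0 = 0.750
axis θ: 1/2·20.000 + -1/2 = 9.500

55.000 0.750 9.500


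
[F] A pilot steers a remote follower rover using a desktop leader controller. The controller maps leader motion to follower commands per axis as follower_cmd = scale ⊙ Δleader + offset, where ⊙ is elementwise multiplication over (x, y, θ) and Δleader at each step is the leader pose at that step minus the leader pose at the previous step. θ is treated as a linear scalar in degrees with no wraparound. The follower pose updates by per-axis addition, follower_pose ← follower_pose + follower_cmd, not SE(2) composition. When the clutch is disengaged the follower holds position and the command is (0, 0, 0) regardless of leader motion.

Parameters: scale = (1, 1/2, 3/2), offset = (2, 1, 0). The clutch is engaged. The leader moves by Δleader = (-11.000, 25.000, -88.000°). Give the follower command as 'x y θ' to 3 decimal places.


-9.000 13.500 -132.000

axis x: 1·-11.000 + 2 = -9.000
axis y: 1/2·25.000 + 1 = 13.500
axis θ: 3/2·-88.000 + 0 = -132.000


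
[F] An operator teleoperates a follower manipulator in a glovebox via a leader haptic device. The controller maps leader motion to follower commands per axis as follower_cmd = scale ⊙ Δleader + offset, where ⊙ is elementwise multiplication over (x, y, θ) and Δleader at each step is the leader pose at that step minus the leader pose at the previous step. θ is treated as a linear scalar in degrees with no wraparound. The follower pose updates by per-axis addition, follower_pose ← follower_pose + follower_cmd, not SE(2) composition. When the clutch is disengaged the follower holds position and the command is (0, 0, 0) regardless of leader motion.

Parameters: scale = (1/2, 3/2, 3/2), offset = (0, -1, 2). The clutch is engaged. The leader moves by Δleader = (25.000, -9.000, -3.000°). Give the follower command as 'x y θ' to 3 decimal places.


axis x: 1/2·25.000 + 0 = 12.500
axis y: 3/2·-9.000 + -1 = -14.500
axis θ: 3/2·-3.000 + 2 = -2.500

12.500 -14.500 -2.500


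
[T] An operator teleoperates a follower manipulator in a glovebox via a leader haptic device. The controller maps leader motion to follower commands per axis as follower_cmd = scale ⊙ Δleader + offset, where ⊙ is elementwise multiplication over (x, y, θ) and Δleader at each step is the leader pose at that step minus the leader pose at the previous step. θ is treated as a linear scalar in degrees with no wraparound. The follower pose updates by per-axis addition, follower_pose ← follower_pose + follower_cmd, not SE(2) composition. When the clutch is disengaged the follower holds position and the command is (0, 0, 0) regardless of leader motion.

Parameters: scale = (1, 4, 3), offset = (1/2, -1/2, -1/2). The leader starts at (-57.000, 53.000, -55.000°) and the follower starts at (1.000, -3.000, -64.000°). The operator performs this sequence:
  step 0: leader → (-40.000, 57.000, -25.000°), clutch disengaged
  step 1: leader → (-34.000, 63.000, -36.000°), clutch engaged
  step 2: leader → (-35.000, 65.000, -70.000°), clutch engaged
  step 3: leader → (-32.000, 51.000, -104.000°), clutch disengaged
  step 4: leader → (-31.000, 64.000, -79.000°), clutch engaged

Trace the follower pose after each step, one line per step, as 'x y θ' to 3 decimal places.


1.000 -3.000 -64.000
7.500 20.500 -97.500
7.000 28.000 -200.000
7.000 28.000 -200.000
8.500 79.500 -125.500

step 0: Δleader=(17.000, 4.000, 30.000°), disengaged; cmd=(0,0,0) → follower holds at (1.000, -3.000, -64.000°)
step 1: Δleader=(6.000, 6.000, -11.000°), engaged; cmd=(6.500, 23.500, -33.500°) → follower=(7.500, 20.500, -97.500°)
step 2: Δleader=(-1.000, 2.000, -34.000°), engaged; cmd=(-0.500, 7.500, -102.500°) → follower=(7.000, 28.000, -200.000°)
step 3: Δleader=(3.000, -14.000, -34.000°), disengaged; cmd=(0,0,0) → follower holds at (7.000, 28.000, -200.000°)
step 4: Δleader=(1.000, 13.000, 25.000°), engaged; cmd=(1.500, 51.500, 74.500°) → follower=(8.500, 79.500, -125.500°)


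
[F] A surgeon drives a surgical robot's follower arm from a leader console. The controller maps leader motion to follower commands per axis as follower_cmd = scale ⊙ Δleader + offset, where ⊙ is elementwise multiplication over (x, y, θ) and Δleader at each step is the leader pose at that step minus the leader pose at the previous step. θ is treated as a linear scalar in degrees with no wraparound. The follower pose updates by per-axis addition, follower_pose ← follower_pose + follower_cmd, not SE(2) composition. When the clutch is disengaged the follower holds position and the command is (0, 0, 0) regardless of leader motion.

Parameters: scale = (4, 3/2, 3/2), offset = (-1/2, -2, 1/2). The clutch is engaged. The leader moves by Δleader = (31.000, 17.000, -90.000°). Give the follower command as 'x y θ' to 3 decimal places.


axis x: 4·31.000 + -1/2 = 123.500
axis y: 3/2·17.000 + -2 = 23.500
axis θ: 3/2·-90.000 + 1/2 = -134.500

123.500 23.500 -134.500


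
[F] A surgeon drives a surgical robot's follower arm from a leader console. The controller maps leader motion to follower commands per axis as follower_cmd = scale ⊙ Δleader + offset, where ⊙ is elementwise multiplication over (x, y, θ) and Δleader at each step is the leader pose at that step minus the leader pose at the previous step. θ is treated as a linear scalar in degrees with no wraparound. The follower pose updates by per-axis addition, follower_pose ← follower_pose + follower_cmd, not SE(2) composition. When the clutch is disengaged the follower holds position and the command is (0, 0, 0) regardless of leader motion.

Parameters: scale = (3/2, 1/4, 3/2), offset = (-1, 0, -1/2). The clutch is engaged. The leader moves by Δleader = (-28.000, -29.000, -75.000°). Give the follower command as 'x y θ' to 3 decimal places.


axis x: 3/2·-28.000 + -1 = -43.000
axis y: 1/4·-29.000 + 0 = -7.250
axis θ: 3/2·-75.000 + -1/2 = -113.000

-43.000 -7.250 -113.000


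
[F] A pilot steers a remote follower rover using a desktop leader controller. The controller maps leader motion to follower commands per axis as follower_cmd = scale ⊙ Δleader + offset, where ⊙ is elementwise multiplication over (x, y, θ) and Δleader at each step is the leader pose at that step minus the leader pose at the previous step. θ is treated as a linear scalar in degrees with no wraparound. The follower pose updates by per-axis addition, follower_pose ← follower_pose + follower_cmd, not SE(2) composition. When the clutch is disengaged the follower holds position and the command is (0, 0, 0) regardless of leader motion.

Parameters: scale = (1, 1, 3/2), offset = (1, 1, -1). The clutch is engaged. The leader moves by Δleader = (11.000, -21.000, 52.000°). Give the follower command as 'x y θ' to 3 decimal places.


axis x: 1·11.000 + 1 = 12.000
axis y: 1·-21.000 + 1 = -20.000
axis θ: 3/2·52.000 + -1 = 77.000

12.000 -20.000 77.000


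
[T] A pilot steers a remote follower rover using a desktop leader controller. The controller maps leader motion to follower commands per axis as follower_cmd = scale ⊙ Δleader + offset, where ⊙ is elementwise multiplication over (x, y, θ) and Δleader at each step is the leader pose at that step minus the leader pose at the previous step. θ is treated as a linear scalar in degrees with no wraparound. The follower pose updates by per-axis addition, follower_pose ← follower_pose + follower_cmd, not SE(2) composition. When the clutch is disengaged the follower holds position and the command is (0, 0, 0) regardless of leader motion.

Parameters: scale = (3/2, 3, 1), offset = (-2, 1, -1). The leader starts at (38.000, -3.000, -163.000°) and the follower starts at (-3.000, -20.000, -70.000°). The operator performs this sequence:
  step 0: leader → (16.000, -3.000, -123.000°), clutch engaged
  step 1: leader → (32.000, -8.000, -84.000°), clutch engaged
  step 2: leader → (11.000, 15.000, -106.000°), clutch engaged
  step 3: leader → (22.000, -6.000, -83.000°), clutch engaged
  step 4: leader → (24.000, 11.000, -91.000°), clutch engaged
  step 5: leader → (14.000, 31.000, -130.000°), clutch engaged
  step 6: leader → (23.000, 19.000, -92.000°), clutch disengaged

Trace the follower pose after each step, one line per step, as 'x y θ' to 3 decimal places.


step 0: Δleader=(-22.000, 0.000, 40.000°), engaged; cmd=(-35.000, 1.000, 39.000°) → follower=(-38.000, -19.000, -31.000°)
step 1: Δleader=(16.000, -5.000, 39.000°), engaged; cmd=(22.000, -14.000, 38.000°) → follower=(-16.000, -33.000, 7.000°)
step 2: Δleader=(-21.000, 23.000, -22.000°), engaged; cmd=(-33.500, 70.000, -23.000°) → follower=(-49.500, 37.000, -16.000°)
step 3: Δleader=(11.000, -21.000, 23.000°), engaged; cmd=(14.500, -62.000, 22.000°) → follower=(-35.000, -25.000, 6.000°)
step 4: Δleader=(2.000, 17.000, -8.000°), engaged; cmd=(1.000, 52.000, -9.000°) → follower=(-34.000, 27.000, -3.000°)
step 5: Δleader=(-10.000, 20.000, -39.000°), engaged; cmd=(-17.000, 61.000, -40.000°) → follower=(-51.000, 88.000, -43.000°)
step 6: Δleader=(9.000, -12.000, 38.000°), disengaged; cmd=(0,0,0) → follower holds at (-51.000, 88.000, -43.000°)

-38.000 -19.000 -31.000
-16.000 -33.000 7.000
-49.500 37.000 -16.000
-35.000 -25.000 6.000
-34.000 27.000 -3.000
-51.000 88.000 -43.000
-51.000 88.000 -43.000


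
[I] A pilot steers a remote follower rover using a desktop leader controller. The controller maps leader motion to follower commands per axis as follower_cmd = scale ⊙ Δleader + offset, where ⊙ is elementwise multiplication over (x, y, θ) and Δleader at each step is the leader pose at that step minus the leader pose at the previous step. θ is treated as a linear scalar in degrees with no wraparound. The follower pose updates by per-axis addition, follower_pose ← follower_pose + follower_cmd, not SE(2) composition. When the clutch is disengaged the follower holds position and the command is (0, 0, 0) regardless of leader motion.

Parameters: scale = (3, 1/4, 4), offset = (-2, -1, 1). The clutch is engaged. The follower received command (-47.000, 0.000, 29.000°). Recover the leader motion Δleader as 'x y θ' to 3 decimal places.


-15.000 4.000 7.000

axis x: (-47.000 − -2) / (3) = -15.000
axis y: (0.000 − -1) / (1/4) = 4.000
axis θ: (29.000 − 1) / (4) = 7.000


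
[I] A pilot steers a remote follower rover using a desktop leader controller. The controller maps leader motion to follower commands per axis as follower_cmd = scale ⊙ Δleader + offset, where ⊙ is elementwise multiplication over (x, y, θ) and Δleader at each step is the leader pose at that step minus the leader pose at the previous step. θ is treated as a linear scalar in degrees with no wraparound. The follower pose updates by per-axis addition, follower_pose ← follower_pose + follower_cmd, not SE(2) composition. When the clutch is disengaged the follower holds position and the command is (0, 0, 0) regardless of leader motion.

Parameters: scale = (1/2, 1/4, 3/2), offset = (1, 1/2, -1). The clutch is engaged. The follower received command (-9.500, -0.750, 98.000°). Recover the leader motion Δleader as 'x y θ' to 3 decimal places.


axis x: (-9.500 − 1) / (1/2) = -21.000
axis y: (-0.750 − 1/2) / (1/4) = -5.000
axis θ: (98.000 − -1) / (3/2) = 66.000

-21.000 -5.000 66.000


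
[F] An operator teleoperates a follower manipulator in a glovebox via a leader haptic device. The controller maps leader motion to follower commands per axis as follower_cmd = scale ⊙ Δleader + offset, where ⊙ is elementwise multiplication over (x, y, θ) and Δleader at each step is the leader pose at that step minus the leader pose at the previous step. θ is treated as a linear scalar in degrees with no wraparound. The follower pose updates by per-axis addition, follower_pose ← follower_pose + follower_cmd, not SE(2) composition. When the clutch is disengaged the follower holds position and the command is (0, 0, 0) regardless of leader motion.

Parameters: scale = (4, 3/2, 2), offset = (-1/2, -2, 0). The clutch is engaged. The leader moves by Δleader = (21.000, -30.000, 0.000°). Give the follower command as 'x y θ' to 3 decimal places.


axis x: 4·21.000 + -1/2 = 83.500
axis y: 3/2·-30.000 + -2 = -47.000
axis θ: 2·0.000 + 0 = 0.000

83.500 -47.000 0.000


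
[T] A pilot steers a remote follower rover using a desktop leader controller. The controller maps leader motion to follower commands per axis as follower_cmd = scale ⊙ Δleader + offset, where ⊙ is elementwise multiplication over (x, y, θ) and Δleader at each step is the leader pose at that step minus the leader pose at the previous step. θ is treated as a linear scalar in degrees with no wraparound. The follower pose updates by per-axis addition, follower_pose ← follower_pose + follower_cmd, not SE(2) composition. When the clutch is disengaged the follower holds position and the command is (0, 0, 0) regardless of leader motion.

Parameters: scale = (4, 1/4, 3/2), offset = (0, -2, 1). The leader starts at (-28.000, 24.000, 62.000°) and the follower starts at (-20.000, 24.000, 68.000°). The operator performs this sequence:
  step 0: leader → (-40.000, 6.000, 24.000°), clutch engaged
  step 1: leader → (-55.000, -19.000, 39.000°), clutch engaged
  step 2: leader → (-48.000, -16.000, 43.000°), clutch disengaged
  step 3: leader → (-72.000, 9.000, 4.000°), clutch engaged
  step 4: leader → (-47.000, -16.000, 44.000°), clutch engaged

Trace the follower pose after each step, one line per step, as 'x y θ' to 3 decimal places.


-68.000 17.500 12.000
-128.000 9.250 35.500
-128.000 9.250 35.500
-224.000 13.500 -22.000
-124.000 5.250 39.000

step 0: Δleader=(-12.000, -18.000, -38.000°), engaged; cmd=(-48.000, -6.500, -56.000°) → follower=(-68.000, 17.500, 12.000°)
step 1: Δleader=(-15.000, -25.000, 15.000°), engaged; cmd=(-60.000, -8.250, 23.500°) → follower=(-128.000, 9.250, 35.500°)
step 2: Δleader=(7.000, 3.000, 4.000°), disengaged; cmd=(0,0,0) → follower holds at (-128.000, 9.250, 35.500°)
step 3: Δleader=(-24.000, 25.000, -39.000°), engaged; cmd=(-96.000, 4.250, -57.500°) → follower=(-224.000, 13.500, -22.000°)
step 4: Δleader=(25.000, -25.000, 40.000°), engaged; cmd=(100.000, -8.250, 61.000°) → follower=(-124.000, 5.250, 39.000°)


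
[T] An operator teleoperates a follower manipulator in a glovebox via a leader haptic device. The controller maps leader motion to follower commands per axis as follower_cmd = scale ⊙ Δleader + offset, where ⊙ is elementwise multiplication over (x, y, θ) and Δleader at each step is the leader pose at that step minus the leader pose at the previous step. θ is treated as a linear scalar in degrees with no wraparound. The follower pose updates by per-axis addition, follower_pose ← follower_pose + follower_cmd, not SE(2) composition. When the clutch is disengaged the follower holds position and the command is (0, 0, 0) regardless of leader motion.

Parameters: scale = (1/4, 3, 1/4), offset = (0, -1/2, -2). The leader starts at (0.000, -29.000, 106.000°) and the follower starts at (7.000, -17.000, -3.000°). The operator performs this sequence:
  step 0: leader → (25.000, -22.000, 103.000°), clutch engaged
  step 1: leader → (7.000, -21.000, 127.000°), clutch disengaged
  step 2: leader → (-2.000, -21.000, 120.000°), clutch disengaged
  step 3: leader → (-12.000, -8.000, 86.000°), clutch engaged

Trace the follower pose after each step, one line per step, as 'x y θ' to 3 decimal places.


13.250 3.500 -5.750
13.250 3.500 -5.750
13.250 3.500 -5.750
10.750 42.000 -16.250

step 0: Δleader=(25.000, 7.000, -3.000°), engaged; cmd=(6.250, 20.500, -2.750°) → follower=(13.250, 3.500, -5.750°)
step 1: Δleader=(-18.000, 1.000, 24.000°), disengaged; cmd=(0,0,0) → follower holds at (13.250, 3.500, -5.750°)
step 2: Δleader=(-9.000, 0.000, -7.000°), disengaged; cmd=(0,0,0) → follower holds at (13.250, 3.500, -5.750°)
step 3: Δleader=(-10.000, 13.000, -34.000°), engaged; cmd=(-2.500, 38.500, -10.500°) → follower=(10.750, 42.000, -16.250°)


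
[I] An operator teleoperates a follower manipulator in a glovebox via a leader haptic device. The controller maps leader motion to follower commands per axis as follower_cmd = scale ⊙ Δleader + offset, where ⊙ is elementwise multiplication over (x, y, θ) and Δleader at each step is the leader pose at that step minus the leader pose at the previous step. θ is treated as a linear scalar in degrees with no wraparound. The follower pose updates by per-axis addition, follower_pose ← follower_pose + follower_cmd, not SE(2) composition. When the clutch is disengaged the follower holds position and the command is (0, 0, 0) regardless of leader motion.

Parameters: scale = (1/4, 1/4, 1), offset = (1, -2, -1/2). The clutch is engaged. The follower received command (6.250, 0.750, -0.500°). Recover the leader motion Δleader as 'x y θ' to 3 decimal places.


21.000 11.000 0.000

axis x: (6.250 − 1) / (1/4) = 21.000
axis y: (0.750 − -2) / (1/4) = 11.000
axis θ: (-0.500 − -1/2) / (1) = 0.000


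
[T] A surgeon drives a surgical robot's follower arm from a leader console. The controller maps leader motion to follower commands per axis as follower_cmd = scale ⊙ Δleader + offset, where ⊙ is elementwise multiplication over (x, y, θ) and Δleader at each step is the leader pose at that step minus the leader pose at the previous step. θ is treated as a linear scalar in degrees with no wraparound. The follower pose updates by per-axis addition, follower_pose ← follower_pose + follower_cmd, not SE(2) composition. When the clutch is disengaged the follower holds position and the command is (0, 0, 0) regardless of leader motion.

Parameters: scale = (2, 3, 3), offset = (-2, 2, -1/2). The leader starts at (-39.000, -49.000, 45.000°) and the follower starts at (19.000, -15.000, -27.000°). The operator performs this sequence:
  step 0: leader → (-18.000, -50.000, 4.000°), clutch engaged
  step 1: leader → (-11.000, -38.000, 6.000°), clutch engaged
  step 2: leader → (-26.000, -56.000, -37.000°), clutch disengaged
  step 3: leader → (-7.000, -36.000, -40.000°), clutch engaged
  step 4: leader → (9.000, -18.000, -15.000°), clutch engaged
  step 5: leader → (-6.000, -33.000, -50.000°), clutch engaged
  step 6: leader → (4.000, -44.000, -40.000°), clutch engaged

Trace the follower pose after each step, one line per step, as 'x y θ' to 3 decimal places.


step 0: Δleader=(21.000, -1.000, -41.000°), engaged; cmd=(40.000, -1.000, -123.500°) → follower=(59.000, -16.000, -150.500°)
step 1: Δleader=(7.000, 12.000, 2.000°), engaged; cmd=(12.000, 38.000, 5.500°) → follower=(71.000, 22.000, -145.000°)
step 2: Δleader=(-15.000, -18.000, -43.000°), disengaged; cmd=(0,0,0) → follower holds at (71.000, 22.000, -145.000°)
step 3: Δleader=(19.000, 20.000, -3.000°), engaged; cmd=(36.000, 62.000, -9.500°) → follower=(107.000, 84.000, -154.500°)
step 4: Δleader=(16.000, 18.000, 25.000°), engaged; cmd=(30.000, 56.000, 74.500°) → follower=(137.000, 140.000, -80.000°)
step 5: Δleader=(-15.000, -15.000, -35.000°), engaged; cmd=(-32.000, -43.000, -105.500°) → follower=(105.000, 97.000, -185.500°)
step 6: Δleader=(10.000, -11.000, 10.000°), engaged; cmd=(18.000, -31.000, 29.500°) → follower=(123.000, 66.000, -156.000°)

59.000 -16.000 -150.500
71.000 22.000 -145.000
71.000 22.000 -145.000
107.000 84.000 -154.500
137.000 140.000 -80.000
105.000 97.000 -185.500
123.000 66.000 -156.000


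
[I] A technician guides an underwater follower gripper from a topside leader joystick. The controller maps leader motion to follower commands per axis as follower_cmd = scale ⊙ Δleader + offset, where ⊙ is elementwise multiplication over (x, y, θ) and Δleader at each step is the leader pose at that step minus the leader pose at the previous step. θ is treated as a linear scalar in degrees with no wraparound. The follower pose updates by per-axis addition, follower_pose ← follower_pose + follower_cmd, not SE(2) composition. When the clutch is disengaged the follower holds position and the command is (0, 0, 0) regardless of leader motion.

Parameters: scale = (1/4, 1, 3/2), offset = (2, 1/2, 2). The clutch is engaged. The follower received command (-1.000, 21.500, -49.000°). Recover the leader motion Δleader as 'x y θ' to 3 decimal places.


axis x: (-1.000 − 2) / (1/4) = -12.000
axis y: (21.500 − 1/2) / (1) = 21.000
axis θ: (-49.000 − 2) / (3/2) = -34.000

-12.000 21.000 -34.000


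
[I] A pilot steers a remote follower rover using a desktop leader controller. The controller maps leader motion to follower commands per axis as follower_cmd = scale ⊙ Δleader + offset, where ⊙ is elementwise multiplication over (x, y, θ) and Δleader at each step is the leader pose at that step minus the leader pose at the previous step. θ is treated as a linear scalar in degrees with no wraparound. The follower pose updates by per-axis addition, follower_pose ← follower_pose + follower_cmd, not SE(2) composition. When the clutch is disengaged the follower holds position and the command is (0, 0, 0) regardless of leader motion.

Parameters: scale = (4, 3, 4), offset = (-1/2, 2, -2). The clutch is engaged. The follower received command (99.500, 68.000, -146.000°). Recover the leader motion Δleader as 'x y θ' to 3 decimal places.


axis x: (99.500 − -1/2) / (4) = 25.000
axis y: (68.000 − 2) / (3) = 22.000
axis θ: (-146.000 − -2) / (4) = -36.000

25.000 22.000 -36.000


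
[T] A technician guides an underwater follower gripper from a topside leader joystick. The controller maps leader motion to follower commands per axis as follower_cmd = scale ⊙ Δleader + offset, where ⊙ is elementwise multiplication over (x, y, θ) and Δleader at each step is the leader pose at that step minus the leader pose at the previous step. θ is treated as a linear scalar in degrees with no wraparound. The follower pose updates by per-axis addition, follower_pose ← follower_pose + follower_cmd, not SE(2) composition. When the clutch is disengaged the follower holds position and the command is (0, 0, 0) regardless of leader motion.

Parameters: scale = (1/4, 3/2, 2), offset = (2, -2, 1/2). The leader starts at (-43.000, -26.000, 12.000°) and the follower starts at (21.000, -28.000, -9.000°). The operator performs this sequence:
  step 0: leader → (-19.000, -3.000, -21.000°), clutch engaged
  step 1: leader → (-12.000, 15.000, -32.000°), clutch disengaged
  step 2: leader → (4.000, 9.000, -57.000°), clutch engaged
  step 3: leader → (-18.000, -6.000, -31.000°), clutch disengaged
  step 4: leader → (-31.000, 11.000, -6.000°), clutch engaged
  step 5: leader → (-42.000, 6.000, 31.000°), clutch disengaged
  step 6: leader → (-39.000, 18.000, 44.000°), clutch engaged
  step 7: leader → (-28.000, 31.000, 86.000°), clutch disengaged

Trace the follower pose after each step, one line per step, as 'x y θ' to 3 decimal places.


step 0: Δleader=(24.000, 23.000, -33.000°), engaged; cmd=(8.000, 32.500, -65.500°) → follower=(29.000, 4.500, -74.500°)
step 1: Δleader=(7.000, 18.000, -11.000°), disengaged; cmd=(0,0,0) → follower holds at (29.000, 4.500, -74.500°)
step 2: Δleader=(16.000, -6.000, -25.000°), engaged; cmd=(6.000, -11.000, -49.500°) → follower=(35.000, -6.500, -124.000°)
step 3: Δleader=(-22.000, -15.000, 26.000°), disengaged; cmd=(0,0,0) → follower holds at (35.000, -6.500, -124.000°)
step 4: Δleader=(-13.000, 17.000, 25.000°), engaged; cmd=(-1.250, 23.500, 50.500°) → follower=(33.750, 17.000, -73.500°)
step 5: Δleader=(-11.000, -5.000, 37.000°), disengaged; cmd=(0,0,0) → follower holds at (33.750, 17.000, -73.500°)
step 6: Δleader=(3.000, 12.000, 13.000°), engaged; cmd=(2.750, 16.000, 26.500°) → follower=(36.500, 33.000, -47.000°)
step 7: Δleader=(11.000, 13.000, 42.000°), disengaged; cmd=(0,0,0) → follower holds at (36.500, 33.000, -47.000°)

29.000 4.500 -74.500
29.000 4.500 -74.500
35.000 -6.500 -124.000
35.000 -6.500 -124.000
33.750 17.000 -73.500
33.750 17.000 -73.500
36.500 33.000 -47.000
36.500 33.000 -47.000
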